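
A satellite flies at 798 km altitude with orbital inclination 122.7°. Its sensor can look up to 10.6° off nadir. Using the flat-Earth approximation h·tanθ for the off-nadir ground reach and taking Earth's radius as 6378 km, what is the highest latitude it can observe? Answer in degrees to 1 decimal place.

Retrograde orbit: the ground track reaches ±(180° − i) = ±(180 − 122.7) = ±57.3°.
Sensor half-swath on the ground ≈ 798·tan(10.6°) = 149 km = 1.34° of latitude.
Maximum observable latitude ≈ 57.3 + 1.34 = 58.6°.

58.6°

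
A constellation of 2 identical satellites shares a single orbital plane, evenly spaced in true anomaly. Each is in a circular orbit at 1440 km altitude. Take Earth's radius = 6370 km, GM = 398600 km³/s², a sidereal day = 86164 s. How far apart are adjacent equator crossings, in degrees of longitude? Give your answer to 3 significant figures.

Semi-major axis a = 6370 + 1440 = 7810 km. Period T = 2π√(a³/μ) = 2π√(7810³/398600) = 6868.9 s = 114.48 min.
Single-satellite node shift = (6868.9/86164) × 360° = 28.70°.
With 2 satellites evenly phased, successive equator crossings are 28.70/2 = 14.349° apart.

14.3°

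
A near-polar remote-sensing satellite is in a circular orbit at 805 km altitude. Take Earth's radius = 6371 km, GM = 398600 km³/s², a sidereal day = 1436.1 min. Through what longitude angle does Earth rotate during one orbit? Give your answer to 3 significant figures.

25.3°

Semi-major axis a = 6371 + 805 = 7176 km. Period T = 2π√(a³/μ) = 2π√(7176³/398600) = 6049.7 s = 100.83 min.
During one orbit Earth rotates (6049.7 / 86166) × 360° = 25.28°.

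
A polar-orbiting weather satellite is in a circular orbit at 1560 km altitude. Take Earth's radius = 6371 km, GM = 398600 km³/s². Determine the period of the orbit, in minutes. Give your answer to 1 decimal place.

117.2 min

Semi-major axis a = 6371 + 1560 = 7931 km. Period T = 2π√(a³/μ) = 2π√(7931³/398600) = 7029.2 s = 117.15 min.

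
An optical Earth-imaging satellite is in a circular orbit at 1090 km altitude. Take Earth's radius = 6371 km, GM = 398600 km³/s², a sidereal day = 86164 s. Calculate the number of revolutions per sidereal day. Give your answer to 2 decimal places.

Semi-major axis a = 6371 + 1090 = 7461 km. Period T = 2π√(a³/μ) = 2π√(7461³/398600) = 6413.7 s = 106.89 min.
Orbits per sidereal day = 86164 / 6413.7 = 13.434.

13.43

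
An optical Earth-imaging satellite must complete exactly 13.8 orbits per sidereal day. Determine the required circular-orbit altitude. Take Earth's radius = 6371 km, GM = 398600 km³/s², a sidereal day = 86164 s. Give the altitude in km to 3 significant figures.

958 km

Required period T = 86164 / 13.8 = 6243.8 s.
From T = 2π√(a³/μ): a = (μ T²/4π²)^(1/3) = (398600 × 6243.8² / 4π²)^(1/3) = 7329 km.
Altitude h = a − R = 7329 − 6371 = 958 km.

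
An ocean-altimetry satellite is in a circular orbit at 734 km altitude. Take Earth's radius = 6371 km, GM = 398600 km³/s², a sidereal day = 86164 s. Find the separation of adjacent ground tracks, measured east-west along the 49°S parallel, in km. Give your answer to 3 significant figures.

1820 km

Semi-major axis a = 6371 + 734 = 7105 km. Period T = 2π√(a³/μ) = 2π√(7105³/398600) = 5960.2 s = 99.34 min.
Node shift per orbit = (5960.2/86164) × 360° = 24.90°.
Equatorial spacing = 24.90 × 111.2 km/° = 2769 km.
At 49° latitude, spacing = 2769 × cos(49°) = 1817 km.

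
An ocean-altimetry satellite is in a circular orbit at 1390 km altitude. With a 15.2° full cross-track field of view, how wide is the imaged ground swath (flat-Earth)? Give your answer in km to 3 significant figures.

Half-angle = 15.2°/2 = 7.6°.
Swath width ≈ 2h·tan(θ/2) = 2 × 1390 × tan(7.6°) = 370.9 km.

371 km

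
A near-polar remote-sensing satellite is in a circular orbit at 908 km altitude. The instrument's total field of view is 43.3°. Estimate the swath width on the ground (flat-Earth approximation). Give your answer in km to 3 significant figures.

Half-angle = 43.3°/2 = 21.65°.
Swath width ≈ 2h·tan(θ/2) = 2 × 908 × tan(21.65°) = 720.8 km.

721 km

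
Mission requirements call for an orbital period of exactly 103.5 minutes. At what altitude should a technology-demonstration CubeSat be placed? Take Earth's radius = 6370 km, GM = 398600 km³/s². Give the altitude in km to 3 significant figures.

T = 103.5 min = 6210.0 s.
From T = 2π√(a³/μ): a = (μ T²/4π²)^(1/3) = (398600 × 6210.0² / 4π²)^(1/3) = 7302 km.
Altitude h = a − R = 7302 − 6370 = 932 km.

932 km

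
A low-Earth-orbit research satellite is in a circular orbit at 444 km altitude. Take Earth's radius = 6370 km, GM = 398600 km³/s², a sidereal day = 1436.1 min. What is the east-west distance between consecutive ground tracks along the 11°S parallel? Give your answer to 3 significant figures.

2550 km

Semi-major axis a = 6370 + 444 = 6814 km. Period T = 2π√(a³/μ) = 2π√(6814³/398600) = 5597.8 s = 93.30 min.
Node shift per orbit = (5597.8/86166) × 360° = 23.39°.
Equatorial spacing = 23.39 × 111.2 km/° = 2600 km.
At 11° latitude, spacing = 2600 × cos(11°) = 2552 km.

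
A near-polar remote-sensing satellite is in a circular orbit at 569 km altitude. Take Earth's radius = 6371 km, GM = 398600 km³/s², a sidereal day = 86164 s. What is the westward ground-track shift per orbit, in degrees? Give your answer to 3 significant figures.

Semi-major axis a = 6371 + 569 = 6940 km. Period T = 2π√(a³/μ) = 2π√(6940³/398600) = 5753.7 s = 95.90 min.
During one orbit Earth rotates (5753.7 / 86164) × 360° = 24.04°.

24.0°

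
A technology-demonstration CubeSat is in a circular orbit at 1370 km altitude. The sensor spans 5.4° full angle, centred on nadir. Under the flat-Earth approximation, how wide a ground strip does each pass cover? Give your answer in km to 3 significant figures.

Half-angle = 5.4°/2 = 2.7°.
Swath width ≈ 2h·tan(θ/2) = 2 × 1370 × tan(2.7°) = 129.2 km.

129 km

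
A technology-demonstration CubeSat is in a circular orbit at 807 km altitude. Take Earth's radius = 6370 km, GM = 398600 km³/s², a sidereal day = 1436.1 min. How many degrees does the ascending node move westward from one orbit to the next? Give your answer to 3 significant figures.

Semi-major axis a = 6370 + 807 = 7177 km. Period T = 2π√(a³/μ) = 2π√(7177³/398600) = 6051.0 s = 100.85 min.
During one orbit Earth rotates (6051.0 / 86166) × 360° = 25.28°.

25.3°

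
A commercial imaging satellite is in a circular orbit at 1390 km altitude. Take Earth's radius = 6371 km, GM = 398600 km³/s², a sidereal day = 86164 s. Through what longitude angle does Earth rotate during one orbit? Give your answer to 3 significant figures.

Semi-major axis a = 6371 + 1390 = 7761 km. Period T = 2π√(a³/μ) = 2π√(7761³/398600) = 6804.4 s = 113.41 min.
During one orbit Earth rotates (6804.4 / 86164) × 360° = 28.43°.

28.4°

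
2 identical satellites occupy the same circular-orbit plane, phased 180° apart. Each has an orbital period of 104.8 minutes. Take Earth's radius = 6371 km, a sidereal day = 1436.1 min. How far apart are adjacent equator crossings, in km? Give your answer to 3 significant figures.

T = 104.8 min = 6288.0 s.
Single-satellite node shift = (6288.0/86166) × 360° = 26.27°.
With 2 satellites evenly phased, successive equator crossings are 26.27/2 = 13.136° apart.
That is 13.136 × 111.2 = 1461 km at the equator.

1460 km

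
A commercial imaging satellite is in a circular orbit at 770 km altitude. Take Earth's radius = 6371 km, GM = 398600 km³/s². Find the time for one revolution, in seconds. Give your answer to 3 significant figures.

6010 seconds

Semi-major axis a = 6371 + 770 = 7141 km. Period T = 2π√(a³/μ) = 2π√(7141³/398600) = 6005.5 s = 100.09 min.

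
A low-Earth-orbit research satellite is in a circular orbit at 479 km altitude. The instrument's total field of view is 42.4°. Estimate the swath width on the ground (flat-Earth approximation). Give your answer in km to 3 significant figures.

Half-angle = 42.4°/2 = 21.2°.
Swath width ≈ 2h·tan(θ/2) = 2 × 479 × tan(21.2°) = 371.6 km.

372 km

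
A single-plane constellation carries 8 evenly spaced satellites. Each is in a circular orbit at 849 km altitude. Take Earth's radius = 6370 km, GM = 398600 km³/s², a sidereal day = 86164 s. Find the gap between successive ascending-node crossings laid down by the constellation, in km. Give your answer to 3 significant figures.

Semi-major axis a = 6370 + 849 = 7219 km. Period T = 2π√(a³/μ) = 2π√(7219³/398600) = 6104.2 s = 101.74 min.
Single-satellite node shift = (6104.2/86164) × 360° = 25.50°.
With 8 satellites evenly phased, successive equator crossings are 25.50/8 = 3.188° apart.
That is 3.188 × 111.2 = 354 km at the equator.

354 km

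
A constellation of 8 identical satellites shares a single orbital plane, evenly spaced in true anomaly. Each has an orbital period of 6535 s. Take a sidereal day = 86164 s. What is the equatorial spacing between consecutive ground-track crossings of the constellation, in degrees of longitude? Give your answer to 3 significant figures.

3.41°

Single-satellite node shift = (6535.0/86164) × 360° = 27.30°.
With 8 satellites evenly phased, successive equator crossings are 27.30/8 = 3.413° apart.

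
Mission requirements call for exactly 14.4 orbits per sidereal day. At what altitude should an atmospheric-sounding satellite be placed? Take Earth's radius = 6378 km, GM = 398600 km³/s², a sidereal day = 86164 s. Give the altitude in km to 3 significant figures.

746 km

Required period T = 86164 / 14.4 = 5983.6 s.
From T = 2π√(a³/μ): a = (μ T²/4π²)^(1/3) = (398600 × 5983.6² / 4π²)^(1/3) = 7124 km.
Altitude h = a − R = 7124 − 6378 = 746 km.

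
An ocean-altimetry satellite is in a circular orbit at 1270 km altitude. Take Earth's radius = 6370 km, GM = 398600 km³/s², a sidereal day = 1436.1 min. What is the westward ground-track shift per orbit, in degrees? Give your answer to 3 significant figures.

27.8°

Semi-major axis a = 6370 + 1270 = 7640 km. Period T = 2π√(a³/μ) = 2π√(7640³/398600) = 6645.9 s = 110.76 min.
During one orbit Earth rotates (6645.9 / 86166) × 360° = 27.77°.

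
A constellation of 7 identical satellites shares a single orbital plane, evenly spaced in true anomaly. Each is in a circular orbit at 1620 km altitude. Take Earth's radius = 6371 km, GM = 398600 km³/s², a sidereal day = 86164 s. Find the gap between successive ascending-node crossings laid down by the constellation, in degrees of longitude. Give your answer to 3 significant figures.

4.24°

Semi-major axis a = 6371 + 1620 = 7991 km. Period T = 2π√(a³/μ) = 2π√(7991³/398600) = 7109.1 s = 118.48 min.
Single-satellite node shift = (7109.1/86164) × 360° = 29.70°.
With 7 satellites evenly phased, successive equator crossings are 29.70/7 = 4.243° apart.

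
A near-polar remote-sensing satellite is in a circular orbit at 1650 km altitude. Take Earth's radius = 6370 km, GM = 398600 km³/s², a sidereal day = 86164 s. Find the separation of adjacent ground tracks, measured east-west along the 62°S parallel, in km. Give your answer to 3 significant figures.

Semi-major axis a = 6370 + 1650 = 8020 km. Period T = 2π√(a³/μ) = 2π√(8020³/398600) = 7147.8 s = 119.13 min.
Node shift per orbit = (7147.8/86164) × 360° = 29.86°.
Equatorial spacing = 29.86 × 111.2 km/° = 3320 km.
At 62° latitude, spacing = 3320 × cos(62°) = 1559 km.

1560 km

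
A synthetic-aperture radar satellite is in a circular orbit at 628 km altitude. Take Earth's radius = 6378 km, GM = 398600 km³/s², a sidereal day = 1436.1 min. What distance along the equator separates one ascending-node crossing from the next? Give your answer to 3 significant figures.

Semi-major axis a = 6378 + 628 = 7006 km. Period T = 2π√(a³/μ) = 2π√(7006³/398600) = 5836.0 s = 97.27 min.
During one orbit Earth rotates (5836.0 / 86166) × 360° = 24.38°.
At the equator that is 24.38° × (2π·6378/360) km/° = 24.38 × 111.3 = 2714 km.

2710 km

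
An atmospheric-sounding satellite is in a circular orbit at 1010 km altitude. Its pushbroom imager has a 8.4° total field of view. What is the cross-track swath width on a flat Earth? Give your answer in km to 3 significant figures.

148 km

Half-angle = 8.4°/2 = 4.2°.
Swath width ≈ 2h·tan(θ/2) = 2 × 1010 × tan(4.2°) = 148.3 km.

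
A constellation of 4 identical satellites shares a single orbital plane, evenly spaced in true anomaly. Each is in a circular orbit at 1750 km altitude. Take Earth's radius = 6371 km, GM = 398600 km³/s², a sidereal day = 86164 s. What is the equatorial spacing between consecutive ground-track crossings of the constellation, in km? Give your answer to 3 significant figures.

Semi-major axis a = 6371 + 1750 = 8121 km. Period T = 2π√(a³/μ) = 2π√(8121³/398600) = 7283.3 s = 121.39 min.
Single-satellite node shift = (7283.3/86164) × 360° = 30.43°.
With 4 satellites evenly phased, successive equator crossings are 30.43/4 = 7.608° apart.
That is 7.608 × 111.2 = 846 km at the equator.

846 km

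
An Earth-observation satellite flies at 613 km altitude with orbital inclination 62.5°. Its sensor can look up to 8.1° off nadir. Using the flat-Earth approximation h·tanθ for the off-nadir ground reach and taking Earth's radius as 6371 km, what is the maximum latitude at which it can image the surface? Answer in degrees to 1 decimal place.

For a prograde orbit the ground track reaches latitude ±i = ±62.5°.
Sensor half-swath on the ground ≈ 613·tan(8.1°) = 87 km = 0.78° of latitude.
Maximum observable latitude ≈ 62.5 + 0.78 = 63.3°.

63.3°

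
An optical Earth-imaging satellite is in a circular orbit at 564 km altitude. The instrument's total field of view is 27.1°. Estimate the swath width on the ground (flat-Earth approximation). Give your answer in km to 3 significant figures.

Half-angle = 27.1°/2 = 13.55°.
Swath width ≈ 2h·tan(θ/2) = 2 × 564 × tan(13.55°) = 271.9 km.

272 km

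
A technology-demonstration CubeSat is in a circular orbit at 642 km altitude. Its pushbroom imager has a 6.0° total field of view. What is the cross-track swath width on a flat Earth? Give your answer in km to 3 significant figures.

67.3 km

Half-angle = 6.0°/2 = 3°.
Swath width ≈ 2h·tan(θ/2) = 2 × 642 × tan(3°) = 67.3 km.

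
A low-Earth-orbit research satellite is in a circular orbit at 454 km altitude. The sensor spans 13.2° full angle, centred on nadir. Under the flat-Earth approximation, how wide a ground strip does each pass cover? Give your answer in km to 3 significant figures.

105 km

Half-angle = 13.2°/2 = 6.6°.
Swath width ≈ 2h·tan(θ/2) = 2 × 454 × tan(6.6°) = 105.1 km.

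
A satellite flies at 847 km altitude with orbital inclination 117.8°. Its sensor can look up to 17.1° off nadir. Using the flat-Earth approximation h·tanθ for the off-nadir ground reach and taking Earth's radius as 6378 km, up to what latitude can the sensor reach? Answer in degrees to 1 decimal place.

Retrograde orbit: the ground track reaches ±(180° − i) = ±(180 − 117.8) = ±62.2°.
Sensor half-swath on the ground ≈ 847·tan(17.1°) = 261 km = 2.34° of latitude.
Maximum observable latitude ≈ 62.2 + 2.34 = 64.5°.

64.5°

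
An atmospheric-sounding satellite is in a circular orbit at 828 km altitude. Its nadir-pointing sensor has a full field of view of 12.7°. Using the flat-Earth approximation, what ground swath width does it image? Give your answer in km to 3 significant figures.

184 km

Half-angle = 12.7°/2 = 6.35°.
Swath width ≈ 2h·tan(θ/2) = 2 × 828 × tan(6.35°) = 184.3 km.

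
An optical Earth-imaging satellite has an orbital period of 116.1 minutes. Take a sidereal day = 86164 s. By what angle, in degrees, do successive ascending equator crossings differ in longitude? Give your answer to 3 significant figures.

29.1°

T = 116.1 min = 6966.0 s.
During one orbit Earth rotates (6966.0 / 86164) × 360° = 29.10°.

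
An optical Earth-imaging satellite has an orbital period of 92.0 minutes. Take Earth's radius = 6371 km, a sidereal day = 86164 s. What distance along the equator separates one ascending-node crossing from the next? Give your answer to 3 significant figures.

2560 km

T = 92.0 min = 5520.0 s.
During one orbit Earth rotates (5520.0 / 86164) × 360° = 23.06°.
At the equator that is 23.06° × (2π·6371/360) km/° = 23.06 × 111.2 = 2564 km.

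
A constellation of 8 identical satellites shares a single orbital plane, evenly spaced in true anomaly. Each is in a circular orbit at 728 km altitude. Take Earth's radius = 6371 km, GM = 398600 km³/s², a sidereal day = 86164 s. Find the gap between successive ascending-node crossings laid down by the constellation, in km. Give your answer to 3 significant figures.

346 km

Semi-major axis a = 6371 + 728 = 7099 km. Period T = 2π√(a³/μ) = 2π√(7099³/398600) = 5952.6 s = 99.21 min.
Single-satellite node shift = (5952.6/86164) × 360° = 24.87°.
With 8 satellites evenly phased, successive equator crossings are 24.87/8 = 3.109° apart.
That is 3.109 × 111.2 = 346 km at the equator.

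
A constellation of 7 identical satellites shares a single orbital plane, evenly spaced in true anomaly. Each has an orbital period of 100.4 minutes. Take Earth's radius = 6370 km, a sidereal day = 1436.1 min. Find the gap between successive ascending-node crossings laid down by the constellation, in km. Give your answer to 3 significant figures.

T = 100.4 min = 6024.0 s.
Single-satellite node shift = (6024.0/86166) × 360° = 25.17°.
With 7 satellites evenly phased, successive equator crossings are 25.17/7 = 3.595° apart.
That is 3.595 × 111.2 = 400 km at the equator.

400 km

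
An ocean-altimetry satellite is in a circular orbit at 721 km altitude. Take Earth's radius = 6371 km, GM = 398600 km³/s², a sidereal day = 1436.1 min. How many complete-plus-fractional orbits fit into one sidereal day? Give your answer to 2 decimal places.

Semi-major axis a = 6371 + 721 = 7092 km. Period T = 2π√(a³/μ) = 2π√(7092³/398600) = 5943.8 s = 99.06 min.
Orbits per sidereal day = 86166 / 5943.8 = 14.497.

14.50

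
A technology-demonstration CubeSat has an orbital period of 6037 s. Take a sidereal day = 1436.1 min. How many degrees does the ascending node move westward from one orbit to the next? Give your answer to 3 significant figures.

25.2°

During one orbit Earth rotates (6037.0 / 86166) × 360° = 25.22°.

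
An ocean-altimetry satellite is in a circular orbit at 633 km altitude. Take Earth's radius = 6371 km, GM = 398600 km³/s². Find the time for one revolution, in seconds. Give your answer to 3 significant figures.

5830 seconds

Semi-major axis a = 6371 + 633 = 7004 km. Period T = 2π√(a³/μ) = 2π√(7004³/398600) = 5833.5 s = 97.23 min.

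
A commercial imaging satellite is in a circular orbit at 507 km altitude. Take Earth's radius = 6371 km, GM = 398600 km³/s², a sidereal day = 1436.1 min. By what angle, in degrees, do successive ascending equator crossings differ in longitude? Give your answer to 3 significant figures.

23.7°

Semi-major axis a = 6371 + 507 = 6878 km. Period T = 2π√(a³/μ) = 2π√(6878³/398600) = 5676.8 s = 94.61 min.
During one orbit Earth rotates (5676.8 / 86166) × 360° = 23.72°.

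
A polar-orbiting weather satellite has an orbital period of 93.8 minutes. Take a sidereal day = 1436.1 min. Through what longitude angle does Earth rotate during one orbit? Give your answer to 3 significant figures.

T = 93.8 min = 5628.0 s.
During one orbit Earth rotates (5628.0 / 86166) × 360° = 23.51°.

23.5°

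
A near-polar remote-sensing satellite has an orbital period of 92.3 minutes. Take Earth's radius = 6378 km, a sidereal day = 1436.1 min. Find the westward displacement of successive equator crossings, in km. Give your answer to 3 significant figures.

2580 km

T = 92.3 min = 5538.0 s.
During one orbit Earth rotates (5538.0 / 86166) × 360° = 23.14°.
At the equator that is 23.14° × (2π·6378/360) km/° = 23.14 × 111.3 = 2576 km.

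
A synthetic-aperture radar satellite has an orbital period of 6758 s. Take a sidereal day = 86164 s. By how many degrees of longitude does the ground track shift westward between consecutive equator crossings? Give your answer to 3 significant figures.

During one orbit Earth rotates (6758.0 / 86164) × 360° = 28.24°.

28.2°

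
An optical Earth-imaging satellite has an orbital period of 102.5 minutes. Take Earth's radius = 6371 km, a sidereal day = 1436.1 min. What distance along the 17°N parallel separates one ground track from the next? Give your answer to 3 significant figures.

2730 km

T = 102.5 min = 6150.0 s.
Node shift per orbit = (6150.0/86166) × 360° = 25.69°.
Equatorial spacing = 25.69 × 111.2 km/° = 2857 km.
At 17° latitude, spacing = 2857 × cos(17°) = 2732 km.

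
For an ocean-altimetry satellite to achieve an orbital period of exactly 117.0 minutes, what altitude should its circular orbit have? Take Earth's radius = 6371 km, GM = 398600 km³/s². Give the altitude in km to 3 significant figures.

1550 km

T = 117.0 min = 7020.0 s.
From T = 2π√(a³/μ): a = (μ T²/4π²)^(1/3) = (398600 × 7020.0² / 4π²)^(1/3) = 7924 km.
Altitude h = a − R = 7924 − 6371 = 1553 km.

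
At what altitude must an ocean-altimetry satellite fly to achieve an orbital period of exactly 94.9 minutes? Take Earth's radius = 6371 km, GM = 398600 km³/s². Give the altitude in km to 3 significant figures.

T = 94.9 min = 5694.0 s.
From T = 2π√(a³/μ): a = (μ T²/4π²)^(1/3) = (398600 × 5694.0² / 4π²)^(1/3) = 6892 km.
Altitude h = a − R = 6892 − 6371 = 521 km.

521 km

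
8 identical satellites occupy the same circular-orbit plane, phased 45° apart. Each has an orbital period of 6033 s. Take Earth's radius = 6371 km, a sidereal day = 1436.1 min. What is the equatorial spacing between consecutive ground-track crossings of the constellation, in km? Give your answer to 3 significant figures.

Single-satellite node shift = (6033.0/86166) × 360° = 25.21°.
With 8 satellites evenly phased, successive equator crossings are 25.21/8 = 3.151° apart.
That is 3.151 × 111.2 = 350 km at the equator.

350 km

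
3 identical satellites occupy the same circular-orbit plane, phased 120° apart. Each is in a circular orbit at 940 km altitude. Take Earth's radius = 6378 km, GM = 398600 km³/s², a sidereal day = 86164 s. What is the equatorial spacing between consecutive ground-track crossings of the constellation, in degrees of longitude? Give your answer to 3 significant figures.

Semi-major axis a = 6378 + 940 = 7318 km. Period T = 2π√(a³/μ) = 2π√(7318³/398600) = 6230.2 s = 103.84 min.
Single-satellite node shift = (6230.2/86164) × 360° = 26.03°.
With 3 satellites evenly phased, successive equator crossings are 26.03/3 = 8.677° apart.

8.68°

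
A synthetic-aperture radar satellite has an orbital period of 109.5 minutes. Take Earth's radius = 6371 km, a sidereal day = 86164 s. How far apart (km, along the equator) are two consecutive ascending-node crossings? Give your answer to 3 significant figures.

T = 109.5 min = 6570.0 s.
During one orbit Earth rotates (6570.0 / 86164) × 360° = 27.45°.
At the equator that is 27.45° × (2π·6371/360) km/° = 27.45 × 111.2 = 3052 km.

3050 km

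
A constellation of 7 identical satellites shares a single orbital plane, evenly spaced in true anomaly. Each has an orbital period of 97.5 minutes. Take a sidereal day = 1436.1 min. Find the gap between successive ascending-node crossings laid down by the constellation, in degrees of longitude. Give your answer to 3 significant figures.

T = 97.5 min = 5850.0 s.
Single-satellite node shift = (5850.0/86166) × 360° = 24.44°.
With 7 satellites evenly phased, successive equator crossings are 24.44/7 = 3.492° apart.

3.49°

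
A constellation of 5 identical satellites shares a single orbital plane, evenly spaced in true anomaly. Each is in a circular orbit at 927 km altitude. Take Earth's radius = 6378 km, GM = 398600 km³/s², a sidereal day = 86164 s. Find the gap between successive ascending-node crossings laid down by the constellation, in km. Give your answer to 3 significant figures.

Semi-major axis a = 6378 + 927 = 7305 km. Period T = 2π√(a³/μ) = 2π√(7305³/398600) = 6213.6 s = 103.56 min.
Single-satellite node shift = (6213.6/86164) × 360° = 25.96°.
With 5 satellites evenly phased, successive equator crossings are 25.96/5 = 5.192° apart.
That is 5.192 × 111.3 = 578 km at the equator.

578 km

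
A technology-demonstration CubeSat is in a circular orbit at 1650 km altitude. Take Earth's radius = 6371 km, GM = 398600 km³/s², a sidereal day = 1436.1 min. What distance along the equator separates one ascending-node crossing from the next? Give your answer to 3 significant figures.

3320 km

Semi-major axis a = 6371 + 1650 = 8021 km. Period T = 2π√(a³/μ) = 2π√(8021³/398600) = 7149.1 s = 119.15 min.
During one orbit Earth rotates (7149.1 / 86166) × 360° = 29.87°.
At the equator that is 29.87° × (2π·6371/360) km/° = 29.87 × 111.2 = 3321 km.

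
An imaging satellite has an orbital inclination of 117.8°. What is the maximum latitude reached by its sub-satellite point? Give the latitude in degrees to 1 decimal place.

Retrograde orbit: the ground track reaches ±(180° − i) = ±(180 − 117.8) = ±62.2°.

62.2°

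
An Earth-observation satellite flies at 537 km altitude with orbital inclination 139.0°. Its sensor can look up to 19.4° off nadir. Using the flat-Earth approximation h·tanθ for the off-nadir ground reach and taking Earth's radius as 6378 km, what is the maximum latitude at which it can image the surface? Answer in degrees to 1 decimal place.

42.7°

Retrograde orbit: the ground track reaches ±(180° − i) = ±(180 − 139.0) = ±41.0°.
Sensor half-swath on the ground ≈ 537·tan(19.4°) = 189 km = 1.70° of latitude.
Maximum observable latitude ≈ 41.0 + 1.70 = 42.7°.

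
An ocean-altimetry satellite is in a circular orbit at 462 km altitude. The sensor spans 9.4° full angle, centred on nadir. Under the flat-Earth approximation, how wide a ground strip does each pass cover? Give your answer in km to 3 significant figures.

76.0 km

Half-angle = 9.4°/2 = 4.7°.
Swath width ≈ 2h·tan(θ/2) = 2 × 462 × tan(4.7°) = 76.0 km.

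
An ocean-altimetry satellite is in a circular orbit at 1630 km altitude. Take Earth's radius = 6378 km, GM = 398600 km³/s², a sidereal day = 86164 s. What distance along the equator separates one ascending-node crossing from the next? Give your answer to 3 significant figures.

3320 km

Semi-major axis a = 6378 + 1630 = 8008 km. Period T = 2π√(a³/μ) = 2π√(8008³/398600) = 7131.8 s = 118.86 min.
During one orbit Earth rotates (7131.8 / 86164) × 360° = 29.80°.
At the equator that is 29.80° × (2π·6378/360) km/° = 29.80 × 111.3 = 3317 km.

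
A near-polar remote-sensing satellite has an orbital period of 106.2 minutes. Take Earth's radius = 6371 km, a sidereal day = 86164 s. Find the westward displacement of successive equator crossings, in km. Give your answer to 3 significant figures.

2960 km

T = 106.2 min = 6372.0 s.
During one orbit Earth rotates (6372.0 / 86164) × 360° = 26.62°.
At the equator that is 26.62° × (2π·6371/360) km/° = 26.62 × 111.2 = 2960 km.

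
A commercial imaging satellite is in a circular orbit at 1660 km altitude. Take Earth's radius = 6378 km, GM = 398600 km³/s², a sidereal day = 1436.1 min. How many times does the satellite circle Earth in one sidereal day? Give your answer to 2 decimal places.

12.01

Semi-major axis a = 6378 + 1660 = 8038 km. Period T = 2π√(a³/μ) = 2π√(8038³/398600) = 7171.9 s = 119.53 min.
Orbits per sidereal day = 86166 / 7171.9 = 12.014.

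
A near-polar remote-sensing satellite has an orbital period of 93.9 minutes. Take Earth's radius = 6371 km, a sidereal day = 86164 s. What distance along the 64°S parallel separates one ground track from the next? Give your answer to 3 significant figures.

T = 93.9 min = 5634.0 s.
Node shift per orbit = (5634.0/86164) × 360° = 23.54°.
Equatorial spacing = 23.54 × 111.2 km/° = 2617 km.
At 64° latitude, spacing = 2617 × cos(64°) = 1147 km.

1150 km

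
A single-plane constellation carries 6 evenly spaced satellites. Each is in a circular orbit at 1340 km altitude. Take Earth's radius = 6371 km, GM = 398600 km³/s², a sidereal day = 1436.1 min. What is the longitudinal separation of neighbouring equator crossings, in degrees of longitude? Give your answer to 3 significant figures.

Semi-major axis a = 6371 + 1340 = 7711 km. Period T = 2π√(a³/μ) = 2π√(7711³/398600) = 6738.7 s = 112.31 min.
Single-satellite node shift = (6738.7/86166) × 360° = 28.15°.
With 6 satellites evenly phased, successive equator crossings are 28.15/6 = 4.692° apart.

4.69°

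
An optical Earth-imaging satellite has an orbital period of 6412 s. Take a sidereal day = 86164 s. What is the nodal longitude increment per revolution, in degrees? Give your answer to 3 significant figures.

26.8°

During one orbit Earth rotates (6412.0 / 86164) × 360° = 26.79°.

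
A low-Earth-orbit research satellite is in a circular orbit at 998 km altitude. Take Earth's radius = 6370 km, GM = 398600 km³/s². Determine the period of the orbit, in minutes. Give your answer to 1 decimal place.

Semi-major axis a = 6370 + 998 = 7368 km. Period T = 2π√(a³/μ) = 2π√(7368³/398600) = 6294.1 s = 104.90 min.

104.9 min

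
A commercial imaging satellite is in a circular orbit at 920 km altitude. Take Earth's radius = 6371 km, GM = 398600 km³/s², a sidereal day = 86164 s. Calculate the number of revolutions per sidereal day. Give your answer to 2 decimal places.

Semi-major axis a = 6371 + 920 = 7291 km. Period T = 2π√(a³/μ) = 2π√(7291³/398600) = 6195.7 s = 103.26 min.
Orbits per sidereal day = 86164 / 6195.7 = 13.907.

13.91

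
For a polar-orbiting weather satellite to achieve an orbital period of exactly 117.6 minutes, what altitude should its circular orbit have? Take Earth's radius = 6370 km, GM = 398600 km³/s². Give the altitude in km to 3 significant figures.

T = 117.6 min = 7056.0 s.
From T = 2π√(a³/μ): a = (μ T²/4π²)^(1/3) = (398600 × 7056.0² / 4π²)^(1/3) = 7951 km.
Altitude h = a − R = 7951 − 6370 = 1581 km.

1580 km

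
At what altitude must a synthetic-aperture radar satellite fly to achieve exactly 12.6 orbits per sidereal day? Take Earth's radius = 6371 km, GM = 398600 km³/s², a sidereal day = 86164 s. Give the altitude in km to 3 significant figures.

Required period T = 86164 / 12.6 = 6838.4 s.
From T = 2π√(a³/μ): a = (μ T²/4π²)^(1/3) = (398600 × 6838.4² / 4π²)^(1/3) = 7787 km.
Altitude h = a − R = 7787 − 6371 = 1416 km.

1420 km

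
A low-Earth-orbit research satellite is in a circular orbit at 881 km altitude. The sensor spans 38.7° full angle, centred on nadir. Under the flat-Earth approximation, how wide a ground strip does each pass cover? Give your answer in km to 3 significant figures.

Half-angle = 38.7°/2 = 19.35°.
Swath width ≈ 2h·tan(θ/2) = 2 × 881 × tan(19.35°) = 618.8 km.

619 km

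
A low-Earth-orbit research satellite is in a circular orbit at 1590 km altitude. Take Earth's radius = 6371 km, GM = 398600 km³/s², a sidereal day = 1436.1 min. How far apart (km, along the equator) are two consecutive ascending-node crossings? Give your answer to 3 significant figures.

3280 km

Semi-major axis a = 6371 + 1590 = 7961 km. Period T = 2π√(a³/μ) = 2π√(7961³/398600) = 7069.1 s = 117.82 min.
During one orbit Earth rotates (7069.1 / 86166) × 360° = 29.53°.
At the equator that is 29.53° × (2π·6371/360) km/° = 29.53 × 111.2 = 3284 km.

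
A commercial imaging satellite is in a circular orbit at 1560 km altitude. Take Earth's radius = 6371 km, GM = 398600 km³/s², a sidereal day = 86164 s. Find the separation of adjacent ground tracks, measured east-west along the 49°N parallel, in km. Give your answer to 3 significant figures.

Semi-major axis a = 6371 + 1560 = 7931 km. Period T = 2π√(a³/μ) = 2π√(7931³/398600) = 7029.2 s = 117.15 min.
Node shift per orbit = (7029.2/86164) × 360° = 29.37°.
Equatorial spacing = 29.37 × 111.2 km/° = 3266 km.
At 49° latitude, spacing = 3266 × cos(49°) = 2142 km.

2140 km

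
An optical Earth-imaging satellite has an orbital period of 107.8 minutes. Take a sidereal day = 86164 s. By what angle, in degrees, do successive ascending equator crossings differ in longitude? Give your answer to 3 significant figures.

27.0°

T = 107.8 min = 6468.0 s.
During one orbit Earth rotates (6468.0 / 86164) × 360° = 27.02°.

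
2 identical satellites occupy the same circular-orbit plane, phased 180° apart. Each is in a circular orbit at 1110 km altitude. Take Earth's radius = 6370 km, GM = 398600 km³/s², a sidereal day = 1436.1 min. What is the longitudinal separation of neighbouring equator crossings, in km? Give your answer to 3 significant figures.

Semi-major axis a = 6370 + 1110 = 7480 km. Period T = 2π√(a³/μ) = 2π√(7480³/398600) = 6438.2 s = 107.30 min.
Single-satellite node shift = (6438.2/86166) × 360° = 26.90°.
With 2 satellites evenly phased, successive equator crossings are 26.90/2 = 13.449° apart.
That is 13.449 × 111.2 = 1495 km at the equator.

1500 km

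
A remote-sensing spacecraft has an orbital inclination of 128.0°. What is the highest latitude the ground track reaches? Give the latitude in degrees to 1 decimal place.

52.0°

Retrograde orbit: the ground track reaches ±(180° − i) = ±(180 − 128.0) = ±52.0°.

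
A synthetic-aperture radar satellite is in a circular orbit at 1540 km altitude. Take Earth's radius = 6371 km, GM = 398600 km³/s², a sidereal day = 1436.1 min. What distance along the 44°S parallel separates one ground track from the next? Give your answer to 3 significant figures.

Semi-major axis a = 6371 + 1540 = 7911 km. Period T = 2π√(a³/μ) = 2π√(7911³/398600) = 7002.6 s = 116.71 min.
Node shift per orbit = (7002.6/86166) × 360° = 29.26°.
Equatorial spacing = 29.26 × 111.2 km/° = 3253 km.
At 44° latitude, spacing = 3253 × cos(44°) = 2340 km.

2340 km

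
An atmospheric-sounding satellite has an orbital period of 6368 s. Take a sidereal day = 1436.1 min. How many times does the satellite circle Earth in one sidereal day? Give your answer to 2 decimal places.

13.53

Orbits per sidereal day = 86166 / 6368.0 = 13.531.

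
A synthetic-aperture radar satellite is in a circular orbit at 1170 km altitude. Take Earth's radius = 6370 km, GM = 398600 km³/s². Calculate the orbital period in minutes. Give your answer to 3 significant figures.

Semi-major axis a = 6370 + 1170 = 7540 km. Period T = 2π√(a³/μ) = 2π√(7540³/398600) = 6515.8 s = 108.60 min.

109 min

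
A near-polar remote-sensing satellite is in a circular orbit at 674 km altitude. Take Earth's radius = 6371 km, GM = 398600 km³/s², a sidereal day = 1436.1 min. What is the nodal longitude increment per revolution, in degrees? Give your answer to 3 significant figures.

24.6°

Semi-major axis a = 6371 + 674 = 7045 km. Period T = 2π√(a³/μ) = 2π√(7045³/398600) = 5884.8 s = 98.08 min.
During one orbit Earth rotates (5884.8 / 86166) × 360° = 24.59°.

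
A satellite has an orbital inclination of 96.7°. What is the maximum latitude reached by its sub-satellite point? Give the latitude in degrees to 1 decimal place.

83.3°

Retrograde orbit: the ground track reaches ±(180° − i) = ±(180 − 96.7) = ±83.3°.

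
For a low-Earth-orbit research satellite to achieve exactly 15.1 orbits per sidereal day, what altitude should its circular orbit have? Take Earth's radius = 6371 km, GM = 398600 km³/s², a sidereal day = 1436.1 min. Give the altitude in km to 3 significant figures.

Required period T = 86166 / 15.1 = 5706.4 s.
From T = 2π√(a³/μ): a = (μ T²/4π²)^(1/3) = (398600 × 5706.4² / 4π²)^(1/3) = 6902 km.
Altitude h = a − R = 6902 − 6371 = 531 km.

531 km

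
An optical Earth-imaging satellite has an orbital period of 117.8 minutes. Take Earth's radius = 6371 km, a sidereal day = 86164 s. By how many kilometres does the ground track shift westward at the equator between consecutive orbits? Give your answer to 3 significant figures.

3280 km

T = 117.8 min = 7068.0 s.
During one orbit Earth rotates (7068.0 / 86164) × 360° = 29.53°.
At the equator that is 29.53° × (2π·6371/360) km/° = 29.53 × 111.2 = 3284 km.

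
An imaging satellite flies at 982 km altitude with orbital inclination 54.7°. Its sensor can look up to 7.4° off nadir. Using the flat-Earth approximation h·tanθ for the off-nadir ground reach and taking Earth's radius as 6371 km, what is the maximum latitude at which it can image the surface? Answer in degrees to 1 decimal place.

55.8°

For a prograde orbit the ground track reaches latitude ±i = ±54.7°.
Sensor half-swath on the ground ≈ 982·tan(7.4°) = 128 km = 1.15° of latitude.
Maximum observable latitude ≈ 54.7 + 1.15 = 55.8°.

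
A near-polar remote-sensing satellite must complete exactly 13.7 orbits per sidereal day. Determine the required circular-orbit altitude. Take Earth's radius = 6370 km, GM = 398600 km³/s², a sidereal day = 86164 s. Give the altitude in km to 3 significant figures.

Required period T = 86164 / 13.7 = 6289.3 s.
From T = 2π√(a³/μ): a = (μ T²/4π²)^(1/3) = (398600 × 6289.3² / 4π²)^(1/3) = 7364 km.
Altitude h = a − R = 7364 − 6370 = 994 km.

994 km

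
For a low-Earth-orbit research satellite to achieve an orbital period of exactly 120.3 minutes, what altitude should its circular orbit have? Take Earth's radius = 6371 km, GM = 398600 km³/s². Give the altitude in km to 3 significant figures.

T = 120.3 min = 7218.0 s.
From T = 2π√(a³/μ): a = (μ T²/4π²)^(1/3) = (398600 × 7218.0² / 4π²)^(1/3) = 8072 km.
Altitude h = a − R = 8072 − 6371 = 1701 km.

1700 km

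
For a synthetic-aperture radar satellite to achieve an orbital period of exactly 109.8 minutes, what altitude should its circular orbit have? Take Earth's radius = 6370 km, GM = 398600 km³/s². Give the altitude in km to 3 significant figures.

1230 km

T = 109.8 min = 6588.0 s.
From T = 2π√(a³/μ): a = (μ T²/4π²)^(1/3) = (398600 × 6588.0² / 4π²)^(1/3) = 7596 km.
Altitude h = a − R = 7596 − 6370 = 1226 km.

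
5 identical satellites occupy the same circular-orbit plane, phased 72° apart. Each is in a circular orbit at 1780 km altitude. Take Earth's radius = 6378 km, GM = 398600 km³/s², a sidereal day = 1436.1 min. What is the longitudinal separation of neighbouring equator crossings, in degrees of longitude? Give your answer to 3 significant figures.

Semi-major axis a = 6378 + 1780 = 8158 km. Period T = 2π√(a³/μ) = 2π√(8158³/398600) = 7333.1 s = 122.22 min.
Single-satellite node shift = (7333.1/86166) × 360° = 30.64°.
With 5 satellites evenly phased, successive equator crossings are 30.64/5 = 6.128° apart.

6.13°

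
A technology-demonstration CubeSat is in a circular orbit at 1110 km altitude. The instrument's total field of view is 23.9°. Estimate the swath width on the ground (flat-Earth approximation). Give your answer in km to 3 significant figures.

470 km

Half-angle = 23.9°/2 = 11.95°.
Swath width ≈ 2h·tan(θ/2) = 2 × 1110 × tan(11.95°) = 469.9 km.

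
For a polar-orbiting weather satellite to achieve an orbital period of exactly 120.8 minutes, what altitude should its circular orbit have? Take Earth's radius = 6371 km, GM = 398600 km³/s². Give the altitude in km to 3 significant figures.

T = 120.8 min = 7248.0 s.
From T = 2π√(a³/μ): a = (μ T²/4π²)^(1/3) = (398600 × 7248.0² / 4π²)^(1/3) = 8095 km.
Altitude h = a − R = 8095 − 6371 = 1724 km.

1720 km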